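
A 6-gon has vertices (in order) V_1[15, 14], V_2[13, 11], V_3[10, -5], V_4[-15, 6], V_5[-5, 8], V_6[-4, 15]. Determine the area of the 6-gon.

310.5

Cross-terms: -17, -175, -15, -90, -43, -281  ⇒  Σ = -621
Area = |Σ|/2 = 310.5.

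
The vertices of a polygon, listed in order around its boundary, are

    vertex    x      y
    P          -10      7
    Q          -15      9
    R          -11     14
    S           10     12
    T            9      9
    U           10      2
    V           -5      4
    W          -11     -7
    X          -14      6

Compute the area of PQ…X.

265.5

Apply Gauss's area formula: 2A = Σ (x_i·y_{i+1} − x_{i+1}·y_i), indices taken mod 9.
Σ = (15) + (-111) + (-272) + (-18) + (-72) + (50) + (79) + (-164) + (-38) = -531
Area = |Σ|/2 = 265.5.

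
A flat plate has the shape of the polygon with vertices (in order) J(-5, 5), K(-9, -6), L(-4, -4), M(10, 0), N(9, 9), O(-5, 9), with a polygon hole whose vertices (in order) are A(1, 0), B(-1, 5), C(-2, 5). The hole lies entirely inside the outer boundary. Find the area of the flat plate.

179

Outer boundary:
Σ = (75) + (12) + (40) + (90) + (126) + (20) = 363
Area = |Σ|/2 = 181.5.
Hole:
Σ = (5) + (5) + (-5) = 5
Area = |Σ|/2 = 2.5.
Net area = 181.5 − 2.5 = 179.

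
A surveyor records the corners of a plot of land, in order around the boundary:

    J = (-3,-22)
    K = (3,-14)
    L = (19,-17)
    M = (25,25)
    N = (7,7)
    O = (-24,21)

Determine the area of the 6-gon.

1064.5

Σ = (108) + (215) + (900) + (0) + (315) + (591) = 2129
Area = |Σ|/2 = 1064.5.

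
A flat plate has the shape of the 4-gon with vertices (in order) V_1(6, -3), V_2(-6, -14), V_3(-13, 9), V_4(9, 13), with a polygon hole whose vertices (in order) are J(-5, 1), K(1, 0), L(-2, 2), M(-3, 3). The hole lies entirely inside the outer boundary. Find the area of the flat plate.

Outer boundary:
Apply the surveyor's formula: 2A = Σ (x_i·y_{i+1} − x_{i+1}·y_i), indices taken mod 4.
Σ = (-102) + (-236) + (-250) + (-105) = -693
Area = |Σ|/2 = 346.5.
Hole:
J→K: (-5)(0) − (1)(1) = -1
K→L: (1)(2) − (-2)(0) = 2
L→M: (-2)(3) − (-3)(2) = 0
M→J: (-3)(1) − (-5)(3) = 12
Σ = 13
Area = |Σ|/2 = 6.5.
Net area = 346.5 − 6.5 = 340.

340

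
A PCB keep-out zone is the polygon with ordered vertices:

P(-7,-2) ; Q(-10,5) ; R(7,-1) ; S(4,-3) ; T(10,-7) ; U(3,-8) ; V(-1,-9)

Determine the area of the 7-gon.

125

Apply the surveyor's formula: 2A = Σ (x_i·y_{i+1} − x_{i+1}·y_i), indices taken mod 7.
P→Q: (-7)(5) − (-10)(-2) = -55
Q→R: (-10)(-1) − (7)(5) = -25
R→S: (7)(-3) − (4)(-1) = -17
S→T: (4)(-7) − (10)(-3) = 2
T→U: (10)(-8) − (3)(-7) = -59
U→V: (3)(-9) − (-1)(-8) = -35
V→P: (-1)(-2) − (-7)(-9) = -61
Σ = -250
Area = |Σ|/2 = 125.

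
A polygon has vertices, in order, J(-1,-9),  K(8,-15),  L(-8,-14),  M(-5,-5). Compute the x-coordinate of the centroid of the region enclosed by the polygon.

-253/135

Apply Gauss's area formula. First the cross-terms c_i = x_i·y_{i+1} − x_{i+1}·y_i:
  87, -232, -30, 40  ⇒  2A = -135, A = -67.5.
Then Σ (x_i + x_{i+1})·c_i = 759, so x̄ = 759 / (6·(-67.5)) = -253/135.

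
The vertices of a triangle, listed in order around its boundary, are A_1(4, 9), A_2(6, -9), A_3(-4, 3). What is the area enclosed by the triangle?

Cross-terms: -90, -18, -48  ⇒  Σ = -156
Area = |Σ|/2 = 78.

78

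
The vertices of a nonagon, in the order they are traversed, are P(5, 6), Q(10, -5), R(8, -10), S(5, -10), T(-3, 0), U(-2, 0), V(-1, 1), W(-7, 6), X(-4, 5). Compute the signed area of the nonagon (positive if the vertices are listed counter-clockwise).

-133

P→Q: (5)(-5) − (10)(6) = -85
Q→R: (10)(-10) − (8)(-5) = -60
R→S: (8)(-10) − (5)(-10) = -30
S→T: (5)(0) − (-3)(-10) = -30
T→U: (-3)(0) − (-2)(0) = 0
U→V: (-2)(1) − (-1)(0) = -2
V→W: (-1)(6) − (-7)(1) = 1
W→X: (-7)(5) − (-4)(6) = -11
X→P: (-4)(6) − (5)(5) = -49
Σ = -266
Signed area = Σ/2 = -133 (negative ⇒ clockwise traversal).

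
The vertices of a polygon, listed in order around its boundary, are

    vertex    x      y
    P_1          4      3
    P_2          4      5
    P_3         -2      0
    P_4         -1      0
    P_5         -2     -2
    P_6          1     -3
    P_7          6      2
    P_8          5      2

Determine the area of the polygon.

28.5

Σ = (8) + (10) + (0) + (2) + (8) + (20) + (2) + (7) = 57
Area = |Σ|/2 = 28.5.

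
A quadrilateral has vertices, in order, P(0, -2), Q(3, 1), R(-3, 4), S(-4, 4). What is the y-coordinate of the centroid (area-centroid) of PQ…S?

13/11

Apply the shoelace formula. First the cross-terms c_i = x_i·y_{i+1} − x_{i+1}·y_i:
  6, 15, 4, 8  ⇒  2A = 33, A = 16.5.
Then Σ (y_i + y_{i+1})·c_i = 117, so ȳ = 117 / (6·16.5) = 13/11.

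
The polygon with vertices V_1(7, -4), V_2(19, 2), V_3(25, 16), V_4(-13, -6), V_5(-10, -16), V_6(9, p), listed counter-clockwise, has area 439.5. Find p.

The doubled signed area Σ (x_i y_{i+1} − x_{i+1} y_i) is linear in p.
With p=0 it equals 658; the coefficient of p is -17 (from the two edges through V_6).
So -17·p + 658 = 2·439.5 = 879 ⇒ p = -13.

-13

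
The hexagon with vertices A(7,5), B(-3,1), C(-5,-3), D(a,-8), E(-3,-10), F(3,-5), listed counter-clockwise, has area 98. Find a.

The doubled signed area Σ (x_i y_{i+1} − x_{i+1} y_i) is linear in a.
With a=0 it equals 147; the coefficient of a is -7 (from the two edges through D).
So -7·a + 147 = 2·98 = 196 ⇒ a = -7.

-7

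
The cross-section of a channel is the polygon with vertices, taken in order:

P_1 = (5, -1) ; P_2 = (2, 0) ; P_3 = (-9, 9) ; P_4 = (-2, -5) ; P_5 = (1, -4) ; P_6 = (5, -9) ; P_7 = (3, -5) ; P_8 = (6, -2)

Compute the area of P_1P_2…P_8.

68.5

Apply Gauss's area formula: 2A = Σ (x_i·y_{i+1} − x_{i+1}·y_i), indices taken mod 8.
Cross-terms: 2, 18, 63, 13, 11, 2, 24, 4  ⇒  Σ = 137
Area = |Σ|/2 = 68.5.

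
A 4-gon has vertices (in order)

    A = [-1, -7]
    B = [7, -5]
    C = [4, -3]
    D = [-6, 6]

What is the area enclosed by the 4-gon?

53.5

Apply the surveyor's formula: 2A = Σ (x_i·y_{i+1} − x_{i+1}·y_i), indices taken mod 4.
A→B: (-1)(-5) − (7)(-7) = 54
B→C: (7)(-3) − (4)(-5) = -1
C→D: (4)(6) − (-6)(-3) = 6
D→A: (-6)(-7) − (-1)(6) = 48
Σ = 107
Area = |Σ|/2 = 53.5.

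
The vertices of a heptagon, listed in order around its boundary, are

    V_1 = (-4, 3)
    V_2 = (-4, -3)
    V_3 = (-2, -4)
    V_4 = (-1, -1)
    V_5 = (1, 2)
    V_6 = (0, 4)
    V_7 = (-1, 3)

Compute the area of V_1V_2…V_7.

Apply the shoelace (surveyor's) formula: 2A = Σ (x_i·y_{i+1} − x_{i+1}·y_i), indices taken mod 7.
V_1→V_2: (-4)(-3) − (-4)(3) = 24
V_2→V_3: (-4)(-4) − (-2)(-3) = 10
V_3→V_4: (-2)(-1) − (-1)(-4) = -2
V_4→V_5: (-1)(2) − (1)(-1) = -1
V_5→V_6: (1)(4) − (0)(2) = 4
V_6→V_7: (0)(3) − (-1)(4) = 4
V_7→V_1: (-1)(3) − (-4)(3) = 9
Σ = 48
Area = |Σ|/2 = 24.

24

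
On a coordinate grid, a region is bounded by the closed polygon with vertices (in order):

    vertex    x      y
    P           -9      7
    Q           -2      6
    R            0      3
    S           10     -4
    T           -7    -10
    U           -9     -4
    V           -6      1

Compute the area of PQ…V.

166

Apply the shoelace formula: 2A = Σ (x_i·y_{i+1} − x_{i+1}·y_i), indices taken mod 7.
Σ = (-40) + (-6) + (-30) + (-128) + (-62) + (-33) + (-33) = -332
Area = |Σ|/2 = 166.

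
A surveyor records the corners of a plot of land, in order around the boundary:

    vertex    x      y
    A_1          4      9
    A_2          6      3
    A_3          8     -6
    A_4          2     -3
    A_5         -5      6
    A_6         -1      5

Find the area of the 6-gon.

A_1→A_2: (4)(3) − (6)(9) = -42
A_2→A_3: (6)(-6) − (8)(3) = -60
A_3→A_4: (8)(-3) − (2)(-6) = -12
A_4→A_5: (2)(6) − (-5)(-3) = -3
A_5→A_6: (-5)(5) − (-1)(6) = -19
A_6→A_1: (-1)(9) − (4)(5) = -29
Σ = -165
Area = |Σ|/2 = 82.5.

82.5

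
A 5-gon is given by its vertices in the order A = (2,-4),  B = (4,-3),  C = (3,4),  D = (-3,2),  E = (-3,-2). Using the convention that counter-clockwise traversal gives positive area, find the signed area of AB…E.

Σ = (10) + (25) + (18) + (12) + (16) = 81
Signed area = Σ/2 = 40.5 (positive ⇒ counter-clockwise traversal).

40.5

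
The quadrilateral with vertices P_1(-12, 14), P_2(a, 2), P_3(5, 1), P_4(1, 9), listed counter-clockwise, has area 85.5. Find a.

-3

The doubled signed area Σ (x_i y_{i+1} − x_{i+1} y_i) is linear in a.
With a=0 it equals 132; the coefficient of a is -13 (from the two edges through P_2).
So -13·a + 132 = 2·85.5 = 171 ⇒ a = -3.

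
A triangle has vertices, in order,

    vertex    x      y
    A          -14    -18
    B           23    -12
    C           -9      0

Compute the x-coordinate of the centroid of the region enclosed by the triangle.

Apply the shoelace formula. First the cross-terms c_i = x_i·y_{i+1} − x_{i+1}·y_i:
  582, -108, 162  ⇒  2A = 636, A = 318.
Then Σ (x_i + x_{i+1})·c_i = 0, so x̄ = 0 / (6·318) = 0.

0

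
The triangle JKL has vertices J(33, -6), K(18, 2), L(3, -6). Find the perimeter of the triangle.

64

|JK| = √((-15)² + (8)²) = √289 = 17
|KL| = √((-15)² + (-8)²) = √289 = 17
|LJ| = √((30)² + (0)²) = √900 = 30
Perimeter = 17 + 17 + 30 = 64.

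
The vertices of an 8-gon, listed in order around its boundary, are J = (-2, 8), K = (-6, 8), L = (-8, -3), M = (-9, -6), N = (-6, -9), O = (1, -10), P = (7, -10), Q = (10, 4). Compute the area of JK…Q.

262.5

Apply the shoelace formula: 2A = Σ (x_i·y_{i+1} − x_{i+1}·y_i), indices taken mod 8.
J→K: (-2)(8) − (-6)(8) = 32
K→L: (-6)(-3) − (-8)(8) = 82
L→M: (-8)(-6) − (-9)(-3) = 21
M→N: (-9)(-9) − (-6)(-6) = 45
N→O: (-6)(-10) − (1)(-9) = 69
O→P: (1)(-10) − (7)(-10) = 60
P→Q: (7)(4) − (10)(-10) = 128
Q→J: (10)(8) − (-2)(4) = 88
Σ = 525
Area = |Σ|/2 = 262.5.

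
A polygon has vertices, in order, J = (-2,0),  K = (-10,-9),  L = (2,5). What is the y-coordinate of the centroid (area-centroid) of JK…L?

Apply the shoelace formula. First the cross-terms c_i = x_i·y_{i+1} − x_{i+1}·y_i:
  18, -32, 10  ⇒  2A = -4, A = -2.
Then Σ (y_i + y_{i+1})·c_i = 16, so ȳ = 16 / (6·(-2)) = -4/3.

-4/3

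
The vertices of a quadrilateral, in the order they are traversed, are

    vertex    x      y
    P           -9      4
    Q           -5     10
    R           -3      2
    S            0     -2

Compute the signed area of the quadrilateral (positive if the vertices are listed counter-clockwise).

Apply the shoelace formula: 2A = Σ (x_i·y_{i+1} − x_{i+1}·y_i), indices taken mod 4.
Cross-terms: -70, 20, 6, -18  ⇒  Σ = -62
Signed area = Σ/2 = -31 (negative ⇒ clockwise traversal).

-31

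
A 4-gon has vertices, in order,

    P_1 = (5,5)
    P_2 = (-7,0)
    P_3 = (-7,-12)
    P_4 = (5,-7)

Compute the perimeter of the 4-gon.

|P_1P_2| = √((-12)² + (-5)²) = √169 = 13
|P_2P_3| = √((0)² + (-12)²) = √144 = 12
|P_3P_4| = √((12)² + (5)²) = √169 = 13
|P_4P_1| = √((0)² + (12)²) = √144 = 12
Perimeter = 13 + 12 + 13 + 12 = 50.

50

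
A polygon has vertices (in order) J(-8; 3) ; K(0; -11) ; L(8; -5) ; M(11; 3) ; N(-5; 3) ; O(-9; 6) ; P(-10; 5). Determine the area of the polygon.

162.5

Apply the shoelace formula: 2A = Σ (x_i·y_{i+1} − x_{i+1}·y_i), indices taken mod 7.
Σ = (88) + (88) + (79) + (48) + (-3) + (15) + (10) = 325
Area = |Σ|/2 = 162.5.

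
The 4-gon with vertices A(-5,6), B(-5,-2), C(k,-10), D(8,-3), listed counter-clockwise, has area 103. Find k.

-3

Write out the shoelace sum; only the two edges meeting at C involve k:
2·Area = [((-5)·(-10) − k·(-2)) + (k·(-3) − 8·(-10))] + 73
       = -1·k + 203 = 206
⇒ k = -3.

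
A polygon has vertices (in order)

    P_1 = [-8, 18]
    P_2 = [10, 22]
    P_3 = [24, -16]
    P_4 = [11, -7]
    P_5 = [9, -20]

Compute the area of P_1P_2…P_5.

595.5

Apply the surveyor's formula: 2A = Σ (x_i·y_{i+1} − x_{i+1}·y_i), indices taken mod 5.
P_1→P_2: (-8)(22) − (10)(18) = -356
P_2→P_3: (10)(-16) − (24)(22) = -688
P_3→P_4: (24)(-7) − (11)(-16) = 8
P_4→P_5: (11)(-20) − (9)(-7) = -157
P_5→P_1: (9)(18) − (-8)(-20) = 2
Σ = -1191
Area = |Σ|/2 = 595.5.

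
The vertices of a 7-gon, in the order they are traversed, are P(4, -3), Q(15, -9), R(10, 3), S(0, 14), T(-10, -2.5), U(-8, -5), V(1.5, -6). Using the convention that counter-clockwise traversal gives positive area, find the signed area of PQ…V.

264.5

Apply Gauss's area formula: 2A = Σ (x_i·y_{i+1} − x_{i+1}·y_i), indices taken mod 7.
Σ = (9) + (135) + (140) + (140) + (30) + (55.5) + (19.5) = 529
Signed area = Σ/2 = 264.5 (positive ⇒ counter-clockwise traversal).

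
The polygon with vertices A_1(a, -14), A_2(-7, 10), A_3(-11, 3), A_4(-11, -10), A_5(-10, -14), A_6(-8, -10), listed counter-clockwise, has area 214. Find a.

7

The doubled signed area Σ (x_i y_{i+1} − x_{i+1} y_i) is linear in a.
With a=0 it equals 288; the coefficient of a is 20 (from the two edges through A_1).
So 20·a + 288 = 2·214 = 428 ⇒ a = 7.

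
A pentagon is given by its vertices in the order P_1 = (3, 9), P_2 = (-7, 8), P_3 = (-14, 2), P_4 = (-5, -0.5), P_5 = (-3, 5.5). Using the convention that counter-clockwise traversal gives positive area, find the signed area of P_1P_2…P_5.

Apply the shoelace formula: 2A = Σ (x_i·y_{i+1} − x_{i+1}·y_i), indices taken mod 5.
Σ = (87) + (98) + (17) + (-29) + (-43.5) = 129.5
Signed area = Σ/2 = 64.75 (positive ⇒ counter-clockwise traversal).

64.75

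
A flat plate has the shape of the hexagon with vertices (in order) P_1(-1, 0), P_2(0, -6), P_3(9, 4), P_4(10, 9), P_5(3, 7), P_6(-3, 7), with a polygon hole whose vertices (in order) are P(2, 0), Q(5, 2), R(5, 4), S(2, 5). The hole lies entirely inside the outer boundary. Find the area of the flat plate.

86

Outer boundary:
Apply Gauss's area formula: 2A = Σ (x_i·y_{i+1} − x_{i+1}·y_i), indices taken mod 6.
Σ = (6) + (54) + (41) + (43) + (42) + (7) = 193
Area = |Σ|/2 = 96.5.
Hole:
Apply the shoelace (surveyor's) formula: 2A = Σ (x_i·y_{i+1} − x_{i+1}·y_i), indices taken mod 4.
Σ = (4) + (10) + (17) + (-10) = 21
Area = |Σ|/2 = 10.5.
Net area = 96.5 − 10.5 = 86.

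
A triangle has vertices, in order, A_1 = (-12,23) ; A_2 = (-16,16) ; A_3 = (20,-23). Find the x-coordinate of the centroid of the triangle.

-8/3

Apply the shoelace formula. First the cross-terms c_i = x_i·y_{i+1} − x_{i+1}·y_i:
  176, 48, 184  ⇒  2A = 408, A = 204.
Then Σ (x_i + x_{i+1})·c_i = -3264, so x̄ = -3264 / (6·204) = -8/3.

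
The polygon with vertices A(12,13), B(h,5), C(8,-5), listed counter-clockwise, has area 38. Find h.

Write out the shoelace sum; only the two edges meeting at B involve h:
2·Area = [(12·5 − h·13) + (h·(-5) − 8·5)] + 164
       = -18·h + 184 = 76
⇒ h = 6.

6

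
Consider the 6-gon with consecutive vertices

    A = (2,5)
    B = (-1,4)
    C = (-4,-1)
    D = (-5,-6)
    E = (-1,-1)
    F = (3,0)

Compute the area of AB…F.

33

Apply the surveyor's formula: 2A = Σ (x_i·y_{i+1} − x_{i+1}·y_i), indices taken mod 6.
Cross-terms: 13, 17, 19, -1, 3, 15  ⇒  Σ = 66
Area = |Σ|/2 = 33.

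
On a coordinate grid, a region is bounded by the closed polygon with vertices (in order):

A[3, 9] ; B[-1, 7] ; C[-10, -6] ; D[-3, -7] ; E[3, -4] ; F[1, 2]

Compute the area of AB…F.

Apply the shoelace formula: 2A = Σ (x_i·y_{i+1} − x_{i+1}·y_i), indices taken mod 6.
Σ = (30) + (76) + (52) + (33) + (10) + (3) = 204
Area = |Σ|/2 = 102.

102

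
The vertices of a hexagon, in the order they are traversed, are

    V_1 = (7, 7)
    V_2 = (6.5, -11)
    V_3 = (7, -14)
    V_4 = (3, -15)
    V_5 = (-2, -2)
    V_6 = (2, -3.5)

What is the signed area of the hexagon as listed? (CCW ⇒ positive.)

-93

Apply Gauss's area formula: 2A = Σ (x_i·y_{i+1} − x_{i+1}·y_i), indices taken mod 6.
Σ = (-122.5) + (-14) + (-63) + (-36) + (11) + (38.5) = -186
Signed area = Σ/2 = -93 (negative ⇒ clockwise traversal).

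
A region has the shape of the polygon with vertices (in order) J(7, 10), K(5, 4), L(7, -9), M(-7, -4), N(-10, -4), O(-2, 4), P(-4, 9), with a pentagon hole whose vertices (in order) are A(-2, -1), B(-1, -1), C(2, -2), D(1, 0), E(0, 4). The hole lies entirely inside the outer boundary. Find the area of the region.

Outer boundary:
Apply Gauss's area formula: 2A = Σ (x_i·y_{i+1} − x_{i+1}·y_i), indices taken mod 7.
Σ = (-22) + (-73) + (-91) + (-12) + (-48) + (-2) + (-103) = -351
Area = |Σ|/2 = 175.5.
Hole:
Apply the shoelace (surveyor's) formula: 2A = Σ (x_i·y_{i+1} − x_{i+1}·y_i), indices taken mod 5.
Cross-terms: 1, 4, 2, 4, 8  ⇒  Σ = 19
Area = |Σ|/2 = 9.5.
Net area = 175.5 − 9.5 = 166.

166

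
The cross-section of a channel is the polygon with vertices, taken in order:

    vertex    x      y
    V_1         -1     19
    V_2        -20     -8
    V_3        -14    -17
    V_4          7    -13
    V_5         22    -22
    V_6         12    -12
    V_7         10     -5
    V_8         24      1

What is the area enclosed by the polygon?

848

Σ = (388) + (228) + (301) + (132) + (0) + (60) + (130) + (457) = 1696
Area = |Σ|/2 = 848.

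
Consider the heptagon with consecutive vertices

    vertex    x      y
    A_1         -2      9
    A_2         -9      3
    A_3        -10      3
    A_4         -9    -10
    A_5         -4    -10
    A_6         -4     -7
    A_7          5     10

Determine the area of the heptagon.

151.5

A_1→A_2: (-2)(3) − (-9)(9) = 75
A_2→A_3: (-9)(3) − (-10)(3) = 3
A_3→A_4: (-10)(-10) − (-9)(3) = 127
A_4→A_5: (-9)(-10) − (-4)(-10) = 50
A_5→A_6: (-4)(-7) − (-4)(-10) = -12
A_6→A_7: (-4)(10) − (5)(-7) = -5
A_7→A_1: (5)(9) − (-2)(10) = 65
Σ = 303
Area = |Σ|/2 = 151.5.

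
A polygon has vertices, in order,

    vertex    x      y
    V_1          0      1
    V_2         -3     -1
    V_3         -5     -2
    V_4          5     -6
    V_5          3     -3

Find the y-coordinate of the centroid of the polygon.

-178/75

Apply the shoelace (surveyor's) formula. First the cross-terms c_i = x_i·y_{i+1} − x_{i+1}·y_i:
  3, 1, 40, 3, 3  ⇒  2A = 50, A = 25.
Then Σ (y_i + y_{i+1})·c_i = -356, so ȳ = -356 / (6·25) = -178/75.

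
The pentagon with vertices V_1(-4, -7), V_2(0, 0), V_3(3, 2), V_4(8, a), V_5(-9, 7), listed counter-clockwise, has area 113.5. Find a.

8

Write out the shoelace sum; only the two edges meeting at V_4 involve a:
2·Area = [(3·a − 8·2) + (8·7 − (-9)·a)] + 91
       = 12·a + 131 = 227
⇒ a = 8.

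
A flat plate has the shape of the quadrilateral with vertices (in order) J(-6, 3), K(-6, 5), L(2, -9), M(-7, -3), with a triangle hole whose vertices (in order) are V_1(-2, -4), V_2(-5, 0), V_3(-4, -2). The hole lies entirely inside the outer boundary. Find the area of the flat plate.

Outer boundary:
Apply Gauss's area formula: 2A = Σ (x_i·y_{i+1} − x_{i+1}·y_i), indices taken mod 4.
Σ = (-12) + (44) + (-69) + (-39) = -76
Area = |Σ|/2 = 38.
Hole:
Apply the surveyor's formula: 2A = Σ (x_i·y_{i+1} − x_{i+1}·y_i), indices taken mod 3.
V_1→V_2: (-2)(0) − (-5)(-4) = -20
V_2→V_3: (-5)(-2) − (-4)(0) = 10
V_3→V_1: (-4)(-4) − (-2)(-2) = 12
Σ = 2
Area = |Σ|/2 = 1.
Net area = 38 − 1 = 37.

37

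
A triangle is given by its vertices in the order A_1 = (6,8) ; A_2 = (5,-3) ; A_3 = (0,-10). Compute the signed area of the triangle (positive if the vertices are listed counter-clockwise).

Apply the surveyor's formula: 2A = Σ (x_i·y_{i+1} − x_{i+1}·y_i), indices taken mod 3.
Σ = (-58) + (-50) + (60) = -48
Signed area = Σ/2 = -24 (negative ⇒ clockwise traversal).

-24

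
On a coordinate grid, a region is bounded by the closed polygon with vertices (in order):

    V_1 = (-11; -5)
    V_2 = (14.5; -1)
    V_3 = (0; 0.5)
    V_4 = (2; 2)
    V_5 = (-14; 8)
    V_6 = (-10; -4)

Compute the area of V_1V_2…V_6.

Apply the shoelace formula: 2A = Σ (x_i·y_{i+1} − x_{i+1}·y_i), indices taken mod 6.
Cross-terms: 83.5, 7.25, -1, 44, 136, 6  ⇒  Σ = 275.75
Area = |Σ|/2 = 137.875.

137.875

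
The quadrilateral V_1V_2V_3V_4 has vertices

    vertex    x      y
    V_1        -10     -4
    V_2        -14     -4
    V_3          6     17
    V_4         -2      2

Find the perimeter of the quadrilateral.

|V_1V_2| = √((-4)² + (0)²) = √16 = 4
|V_2V_3| = √((20)² + (21)²) = √841 = 29
|V_3V_4| = √((-8)² + (-15)²) = √289 = 17
|V_4V_1| = √((-8)² + (-6)²) = √100 = 10
Perimeter = 4 + 29 + 17 + 10 = 60.

60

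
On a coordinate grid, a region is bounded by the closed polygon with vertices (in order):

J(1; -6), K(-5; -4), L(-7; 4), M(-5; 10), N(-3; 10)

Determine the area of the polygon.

Cross-terms: -34, -48, -50, -20, 8  ⇒  Σ = -144
Area = |Σ|/2 = 72.

72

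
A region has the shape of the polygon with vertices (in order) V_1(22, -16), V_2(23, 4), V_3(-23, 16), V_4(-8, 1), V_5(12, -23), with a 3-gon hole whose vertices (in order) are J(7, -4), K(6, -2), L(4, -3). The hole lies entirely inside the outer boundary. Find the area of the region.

751

Outer boundary:
Cross-terms: 456, 460, 105, 172, 314  ⇒  Σ = 1507
Area = |Σ|/2 = 753.5.
Hole:
Apply the shoelace (surveyor's) formula: 2A = Σ (x_i·y_{i+1} − x_{i+1}·y_i), indices taken mod 3.
Σ = (10) + (-10) + (5) = 5
Area = |Σ|/2 = 2.5.
Net area = 753.5 − 2.5 = 751.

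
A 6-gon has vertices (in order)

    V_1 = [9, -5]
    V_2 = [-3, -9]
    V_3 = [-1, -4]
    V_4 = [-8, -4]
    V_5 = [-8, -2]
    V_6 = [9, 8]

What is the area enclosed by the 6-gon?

Apply Gauss's area formula: 2A = Σ (x_i·y_{i+1} − x_{i+1}·y_i), indices taken mod 6.
V_1→V_2: (9)(-9) − (-3)(-5) = -96
V_2→V_3: (-3)(-4) − (-1)(-9) = 3
V_3→V_4: (-1)(-4) − (-8)(-4) = -28
V_4→V_5: (-8)(-2) − (-8)(-4) = -16
V_5→V_6: (-8)(8) − (9)(-2) = -46
V_6→V_1: (9)(-5) − (9)(8) = -117
Σ = -300
Area = |Σ|/2 = 150.

150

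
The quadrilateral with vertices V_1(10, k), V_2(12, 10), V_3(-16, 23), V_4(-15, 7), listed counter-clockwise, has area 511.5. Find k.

Write out the shoelace sum; only the two edges meeting at V_1 involve k:
2·Area = [((-15)·k − 10·7) + (10·10 − 12·k)] + 669
       = -27·k + 699 = 1023
⇒ k = -12.

-12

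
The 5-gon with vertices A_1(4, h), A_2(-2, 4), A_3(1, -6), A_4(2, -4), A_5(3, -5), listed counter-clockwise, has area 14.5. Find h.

-5

The doubled signed area Σ (x_i y_{i+1} − x_{i+1} y_i) is linear in h.
With h=0 it equals 54; the coefficient of h is 5 (from the two edges through A_1).
So 5·h + 54 = 2·14.5 = 29 ⇒ h = -5.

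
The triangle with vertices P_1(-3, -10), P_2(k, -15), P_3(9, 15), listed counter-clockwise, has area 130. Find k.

The doubled signed area Σ (x_i y_{i+1} − x_{i+1} y_i) is linear in k.
With k=0 it equals 135; the coefficient of k is 25 (from the two edges through P_2).
So 25·k + 135 = 2·130 = 260 ⇒ k = 5.

5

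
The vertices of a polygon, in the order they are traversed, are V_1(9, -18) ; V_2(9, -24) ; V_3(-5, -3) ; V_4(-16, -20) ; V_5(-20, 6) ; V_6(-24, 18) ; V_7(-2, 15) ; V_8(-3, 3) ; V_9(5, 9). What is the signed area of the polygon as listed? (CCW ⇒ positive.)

-679.5

Cross-terms: -54, -147, 52, -496, -216, -324, 39, -42, -171  ⇒  Σ = -1359
Signed area = Σ/2 = -679.5 (negative ⇒ clockwise traversal).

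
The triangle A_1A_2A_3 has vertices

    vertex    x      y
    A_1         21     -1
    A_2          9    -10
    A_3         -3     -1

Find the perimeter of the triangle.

54

|A_1A_2| = √((-12)² + (-9)²) = √225 = 15
|A_2A_3| = √((-12)² + (9)²) = √225 = 15
|A_3A_1| = √((24)² + (0)²) = √576 = 24
Perimeter = 15 + 15 + 24 = 54.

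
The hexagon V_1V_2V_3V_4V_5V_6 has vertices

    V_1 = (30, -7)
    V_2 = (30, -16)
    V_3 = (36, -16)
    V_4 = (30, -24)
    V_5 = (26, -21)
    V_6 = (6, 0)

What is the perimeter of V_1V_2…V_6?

|V_1V_2| = √((0)² + (-9)²) = √81 = 9
|V_2V_3| = √((6)² + (0)²) = √36 = 6
|V_3V_4| = √((-6)² + (-8)²) = √100 = 10
|V_4V_5| = √((-4)² + (3)²) = √25 = 5
|V_5V_6| = √((-20)² + (21)²) = √841 = 29
|V_6V_1| = √((24)² + (-7)²) = √625 = 25
Perimeter = 9 + 6 + 10 + 5 + 29 + 25 = 84.

84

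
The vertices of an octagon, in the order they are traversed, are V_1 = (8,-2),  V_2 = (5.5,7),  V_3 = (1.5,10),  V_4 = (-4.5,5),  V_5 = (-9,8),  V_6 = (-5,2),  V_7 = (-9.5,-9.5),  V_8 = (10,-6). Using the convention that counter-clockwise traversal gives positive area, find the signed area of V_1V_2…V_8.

220.75

Apply the shoelace formula: 2A = Σ (x_i·y_{i+1} − x_{i+1}·y_i), indices taken mod 8.
Σ = (67) + (44.5) + (52.5) + (9) + (22) + (66.5) + (152) + (28) = 441.5
Signed area = Σ/2 = 220.75 (positive ⇒ counter-clockwise traversal).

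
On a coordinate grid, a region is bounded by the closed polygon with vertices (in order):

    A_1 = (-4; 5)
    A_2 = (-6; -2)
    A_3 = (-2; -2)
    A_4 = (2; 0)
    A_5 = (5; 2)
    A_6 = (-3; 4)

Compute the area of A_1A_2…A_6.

Apply the surveyor's formula: 2A = Σ (x_i·y_{i+1} − x_{i+1}·y_i), indices taken mod 6.
Cross-terms: 38, 8, 4, 4, 26, 1  ⇒  Σ = 81
Area = |Σ|/2 = 40.5.

40.5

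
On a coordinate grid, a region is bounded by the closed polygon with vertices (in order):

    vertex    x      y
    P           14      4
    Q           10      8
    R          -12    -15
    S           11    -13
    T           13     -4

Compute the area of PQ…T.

P→Q: (14)(8) − (10)(4) = 72
Q→R: (10)(-15) − (-12)(8) = -54
R→S: (-12)(-13) − (11)(-15) = 321
S→T: (11)(-4) − (13)(-13) = 125
T→P: (13)(4) − (14)(-4) = 108
Σ = 572
Area = |Σ|/2 = 286.

286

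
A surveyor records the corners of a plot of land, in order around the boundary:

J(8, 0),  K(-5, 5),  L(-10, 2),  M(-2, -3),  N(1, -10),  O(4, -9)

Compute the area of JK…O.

Σ = (40) + (40) + (34) + (23) + (31) + (72) = 240
Area = |Σ|/2 = 120.

120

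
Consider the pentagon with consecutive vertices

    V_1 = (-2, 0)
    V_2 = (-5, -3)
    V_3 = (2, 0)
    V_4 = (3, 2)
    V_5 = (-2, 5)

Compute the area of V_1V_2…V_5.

Apply Gauss's area formula: 2A = Σ (x_i·y_{i+1} − x_{i+1}·y_i), indices taken mod 5.
Σ = (6) + (6) + (4) + (19) + (10) = 45
Area = |Σ|/2 = 22.5.

22.5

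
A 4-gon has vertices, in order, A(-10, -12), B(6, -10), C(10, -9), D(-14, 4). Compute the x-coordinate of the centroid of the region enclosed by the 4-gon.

Apply Gauss's area formula. First the cross-terms c_i = x_i·y_{i+1} − x_{i+1}·y_i:
  172, 46, -86, 208  ⇒  2A = 340, A = 170.
Then Σ (x_i + x_{i+1})·c_i = -4600, so x̄ = -4600 / (6·170) = -230/51.

-230/51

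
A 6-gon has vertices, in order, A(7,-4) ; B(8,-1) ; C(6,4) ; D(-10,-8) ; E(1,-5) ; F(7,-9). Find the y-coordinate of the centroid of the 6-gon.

Apply the shoelace formula. First the cross-terms c_i = x_i·y_{i+1} − x_{i+1}·y_i:
  25, 38, -8, 58, 26, 35  ⇒  2A = 174, A = 87.
Then Σ (y_i + y_{i+1})·c_i = -1552, so ȳ = -1552 / (6·87) = -776/261.

-776/261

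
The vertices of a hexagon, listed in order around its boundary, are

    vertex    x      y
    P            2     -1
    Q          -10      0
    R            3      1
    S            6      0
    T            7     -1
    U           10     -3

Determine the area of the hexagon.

Apply the surveyor's formula: 2A = Σ (x_i·y_{i+1} − x_{i+1}·y_i), indices taken mod 6.
Σ = (-10) + (-10) + (-6) + (-6) + (-11) + (-4) = -47
Area = |Σ|/2 = 23.5.

23.5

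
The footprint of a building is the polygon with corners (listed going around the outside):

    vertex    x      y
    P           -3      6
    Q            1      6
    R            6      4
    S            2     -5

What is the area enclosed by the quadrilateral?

48.5

Cross-terms: -24, -32, -38, -3  ⇒  Σ = -97
Area = |Σ|/2 = 48.5.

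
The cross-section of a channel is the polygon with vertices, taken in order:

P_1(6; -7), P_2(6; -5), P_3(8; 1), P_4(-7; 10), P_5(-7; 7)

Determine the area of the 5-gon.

Apply Gauss's area formula: 2A = Σ (x_i·y_{i+1} − x_{i+1}·y_i), indices taken mod 5.
Σ = (12) + (46) + (87) + (21) + (7) = 173
Area = |Σ|/2 = 86.5.

86.5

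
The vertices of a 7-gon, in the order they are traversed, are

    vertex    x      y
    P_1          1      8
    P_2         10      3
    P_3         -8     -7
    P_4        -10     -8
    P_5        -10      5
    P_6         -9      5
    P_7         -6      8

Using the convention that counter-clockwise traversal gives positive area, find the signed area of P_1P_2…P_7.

P_1→P_2: (1)(3) − (10)(8) = -77
P_2→P_3: (10)(-7) − (-8)(3) = -46
P_3→P_4: (-8)(-8) − (-10)(-7) = -6
P_4→P_5: (-10)(5) − (-10)(-8) = -130
P_5→P_6: (-10)(5) − (-9)(5) = -5
P_6→P_7: (-9)(8) − (-6)(5) = -42
P_7→P_1: (-6)(8) − (1)(8) = -56
Σ = -362
Signed area = Σ/2 = -181 (negative ⇒ clockwise traversal).

-181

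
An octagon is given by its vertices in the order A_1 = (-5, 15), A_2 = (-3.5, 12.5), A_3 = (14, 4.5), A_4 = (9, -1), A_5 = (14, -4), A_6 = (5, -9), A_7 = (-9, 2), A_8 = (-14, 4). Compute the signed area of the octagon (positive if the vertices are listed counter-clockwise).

Cross-terms: -10, -190.75, -54.5, -22, -106, -71, -8, -190  ⇒  Σ = -652.25
Signed area = Σ/2 = -326.125 (negative ⇒ clockwise traversal).

-326.125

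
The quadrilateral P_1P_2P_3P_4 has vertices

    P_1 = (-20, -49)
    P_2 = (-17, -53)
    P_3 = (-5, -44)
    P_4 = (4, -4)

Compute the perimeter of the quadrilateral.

112

|P_1P_2| = √((3)² + (-4)²) = √25 = 5
|P_2P_3| = √((12)² + (9)²) = √225 = 15
|P_3P_4| = √((9)² + (40)²) = √1681 = 41
|P_4P_1| = √((-24)² + (-45)²) = √2601 = 51
Perimeter = 5 + 15 + 41 + 51 = 112.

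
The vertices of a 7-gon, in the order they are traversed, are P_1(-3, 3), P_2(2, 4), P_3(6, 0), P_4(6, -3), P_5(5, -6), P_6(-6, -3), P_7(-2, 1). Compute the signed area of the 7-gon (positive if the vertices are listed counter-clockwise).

Cross-terms: -18, -24, -18, -21, -51, -12, -3  ⇒  Σ = -147
Signed area = Σ/2 = -73.5 (negative ⇒ clockwise traversal).

-73.5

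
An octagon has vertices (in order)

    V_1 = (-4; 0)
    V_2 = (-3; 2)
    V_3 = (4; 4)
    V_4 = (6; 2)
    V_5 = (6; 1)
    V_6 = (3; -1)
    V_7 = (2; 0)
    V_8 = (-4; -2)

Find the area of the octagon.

Apply Gauss's area formula: 2A = Σ (x_i·y_{i+1} − x_{i+1}·y_i), indices taken mod 8.
Σ = (-8) + (-20) + (-16) + (-6) + (-9) + (2) + (-4) + (-8) = -69
Area = |Σ|/2 = 34.5.

34.5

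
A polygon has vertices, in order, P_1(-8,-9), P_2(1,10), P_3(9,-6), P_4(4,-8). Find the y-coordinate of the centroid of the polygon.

Apply the shoelace formula. First the cross-terms c_i = x_i·y_{i+1} − x_{i+1}·y_i:
  -71, -96, -48, -100  ⇒  2A = -315, A = -157.5.
Then Σ (y_i + y_{i+1})·c_i = 1917, so ȳ = 1917 / (6·(-157.5)) = -71/35.

-71/35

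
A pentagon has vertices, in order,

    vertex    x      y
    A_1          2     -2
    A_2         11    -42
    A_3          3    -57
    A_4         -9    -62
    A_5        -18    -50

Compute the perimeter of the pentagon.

138

|A_1A_2| = √((9)² + (-40)²) = √1681 = 41
|A_2A_3| = √((-8)² + (-15)²) = √289 = 17
|A_3A_4| = √((-12)² + (-5)²) = √169 = 13
|A_4A_5| = √((-9)² + (12)²) = √225 = 15
|A_5A_1| = √((20)² + (48)²) = √2704 = 52
Perimeter = 41 + 17 + 13 + 15 + 52 = 138.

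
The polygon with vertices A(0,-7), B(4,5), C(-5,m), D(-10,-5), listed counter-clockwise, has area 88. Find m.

2

Write out the shoelace sum; only the two edges meeting at C involve m:
2·Area = [(4·m − (-5)·5) + ((-5)·(-5) − (-10)·m)] + 98
       = 14·m + 148 = 176
⇒ m = 2.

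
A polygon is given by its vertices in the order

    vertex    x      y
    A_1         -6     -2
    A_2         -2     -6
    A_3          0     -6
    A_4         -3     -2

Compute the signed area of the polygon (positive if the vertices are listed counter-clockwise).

10

Apply the shoelace formula: 2A = Σ (x_i·y_{i+1} − x_{i+1}·y_i), indices taken mod 4.
Cross-terms: 32, 12, -18, -6  ⇒  Σ = 20
Signed area = Σ/2 = 10 (positive ⇒ counter-clockwise traversal).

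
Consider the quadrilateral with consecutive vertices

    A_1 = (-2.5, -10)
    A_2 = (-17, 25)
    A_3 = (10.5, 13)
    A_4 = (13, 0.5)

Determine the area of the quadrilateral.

Σ = (-232.5) + (-483.5) + (-163.75) + (-128.75) = -1008.5
Area = |Σ|/2 = 504.25.

504.25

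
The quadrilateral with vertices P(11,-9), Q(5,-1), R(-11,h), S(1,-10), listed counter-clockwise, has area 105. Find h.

-6

Write out the shoelace sum; only the two edges meeting at R involve h:
2·Area = [(5·h − (-11)·(-1)) + ((-11)·(-10) − 1·h)] + 135
       = 4·h + 234 = 210
⇒ h = -6.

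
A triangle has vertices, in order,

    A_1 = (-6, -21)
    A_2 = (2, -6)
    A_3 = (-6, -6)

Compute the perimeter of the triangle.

|A_1A_2| = √((8)² + (15)²) = √289 = 17
|A_2A_3| = √((-8)² + (0)²) = √64 = 8
|A_3A_1| = √((0)² + (-15)²) = √225 = 15
Perimeter = 17 + 8 + 15 = 40.

40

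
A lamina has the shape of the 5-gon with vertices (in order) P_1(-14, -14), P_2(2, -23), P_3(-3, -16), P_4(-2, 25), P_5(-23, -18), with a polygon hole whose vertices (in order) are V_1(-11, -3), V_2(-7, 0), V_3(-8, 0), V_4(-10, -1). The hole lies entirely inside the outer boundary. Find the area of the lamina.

Outer boundary:
Apply the shoelace (surveyor's) formula: 2A = Σ (x_i·y_{i+1} − x_{i+1}·y_i), indices taken mod 5.
P_1→P_2: (-14)(-23) − (2)(-14) = 350
P_2→P_3: (2)(-16) − (-3)(-23) = -101
P_3→P_4: (-3)(25) − (-2)(-16) = -107
P_4→P_5: (-2)(-18) − (-23)(25) = 611
P_5→P_1: (-23)(-14) − (-14)(-18) = 70
Σ = 823
Area = |Σ|/2 = 411.5.
Hole:
Apply the shoelace formula: 2A = Σ (x_i·y_{i+1} − x_{i+1}·y_i), indices taken mod 4.
Σ = (-21) + (0) + (8) + (19) = 6
Area = |Σ|/2 = 3.
Net area = 411.5 − 3 = 408.5.

408.5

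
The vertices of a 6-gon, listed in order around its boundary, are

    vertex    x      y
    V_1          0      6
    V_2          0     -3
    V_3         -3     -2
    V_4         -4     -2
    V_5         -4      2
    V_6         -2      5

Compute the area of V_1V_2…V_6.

27.5

Apply the shoelace (surveyor's) formula: 2A = Σ (x_i·y_{i+1} − x_{i+1}·y_i), indices taken mod 6.
Σ = (0) + (-9) + (-2) + (-16) + (-16) + (-12) = -55
Area = |Σ|/2 = 27.5.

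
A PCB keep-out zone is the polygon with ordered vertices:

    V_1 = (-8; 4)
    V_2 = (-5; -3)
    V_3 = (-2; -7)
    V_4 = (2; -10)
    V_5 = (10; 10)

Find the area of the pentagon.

173.5

Apply the shoelace (surveyor's) formula: 2A = Σ (x_i·y_{i+1} − x_{i+1}·y_i), indices taken mod 5.
Σ = (44) + (29) + (34) + (120) + (120) = 347
Area = |Σ|/2 = 173.5.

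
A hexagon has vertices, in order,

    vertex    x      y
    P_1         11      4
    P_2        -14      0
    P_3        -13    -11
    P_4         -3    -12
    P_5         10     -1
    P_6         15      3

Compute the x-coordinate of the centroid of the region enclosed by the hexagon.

-601/264

Apply the shoelace (surveyor's) formula. First the cross-terms c_i = x_i·y_{i+1} − x_{i+1}·y_i:
  56, 154, 123, 123, 45, 27  ⇒  2A = 528, A = 264.
Then Σ (x_i + x_{i+1})·c_i = -3606, so x̄ = -3606 / (6·264) = -601/264.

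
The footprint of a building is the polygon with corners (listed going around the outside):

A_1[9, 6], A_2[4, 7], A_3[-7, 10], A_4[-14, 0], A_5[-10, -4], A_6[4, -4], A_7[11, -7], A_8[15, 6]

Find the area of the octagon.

301.5

Apply the surveyor's formula: 2A = Σ (x_i·y_{i+1} − x_{i+1}·y_i), indices taken mod 8.
A_1→A_2: (9)(7) − (4)(6) = 39
A_2→A_3: (4)(10) − (-7)(7) = 89
A_3→A_4: (-7)(0) − (-14)(10) = 140
A_4→A_5: (-14)(-4) − (-10)(0) = 56
A_5→A_6: (-10)(-4) − (4)(-4) = 56
A_6→A_7: (4)(-7) − (11)(-4) = 16
A_7→A_8: (11)(6) − (15)(-7) = 171
A_8→A_1: (15)(6) − (9)(6) = 36
Σ = 603
Area = |Σ|/2 = 301.5.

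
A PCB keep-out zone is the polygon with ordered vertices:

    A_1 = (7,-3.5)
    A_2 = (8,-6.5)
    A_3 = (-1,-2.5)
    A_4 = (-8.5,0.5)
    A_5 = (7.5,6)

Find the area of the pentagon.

A_1→A_2: (7)(-6.5) − (8)(-3.5) = -17.5
A_2→A_3: (8)(-2.5) − (-1)(-6.5) = -26.5
A_3→A_4: (-1)(0.5) − (-8.5)(-2.5) = -21.75
A_4→A_5: (-8.5)(6) − (7.5)(0.5) = -54.75
A_5→A_1: (7.5)(-3.5) − (7)(6) = -68.25
Σ = -188.75
Area = |Σ|/2 = 94.375.

94.375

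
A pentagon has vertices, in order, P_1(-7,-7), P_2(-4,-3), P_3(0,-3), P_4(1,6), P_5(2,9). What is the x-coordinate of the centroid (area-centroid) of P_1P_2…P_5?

-37/27

Apply Gauss's area formula. First the cross-terms c_i = x_i·y_{i+1} − x_{i+1}·y_i:
  -7, 12, 3, -3, 49  ⇒  2A = 54, A = 27.
Then Σ (x_i + x_{i+1})·c_i = -222, so x̄ = -222 / (6·27) = -37/27.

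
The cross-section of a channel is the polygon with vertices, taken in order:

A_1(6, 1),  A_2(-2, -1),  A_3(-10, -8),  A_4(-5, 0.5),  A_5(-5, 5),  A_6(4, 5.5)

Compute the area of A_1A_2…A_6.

Apply Gauss's area formula: 2A = Σ (x_i·y_{i+1} − x_{i+1}·y_i), indices taken mod 6.
A_1→A_2: (6)(-1) − (-2)(1) = -4
A_2→A_3: (-2)(-8) − (-10)(-1) = 6
A_3→A_4: (-10)(0.5) − (-5)(-8) = -45
A_4→A_5: (-5)(5) − (-5)(0.5) = -22.5
A_5→A_6: (-5)(5.5) − (4)(5) = -47.5
A_6→A_1: (4)(1) − (6)(5.5) = -29
Σ = -142
Area = |Σ|/2 = 71.

71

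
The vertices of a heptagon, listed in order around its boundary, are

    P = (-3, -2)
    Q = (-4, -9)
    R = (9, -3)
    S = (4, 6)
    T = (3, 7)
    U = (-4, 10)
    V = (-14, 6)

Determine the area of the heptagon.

204

Apply the shoelace (surveyor's) formula: 2A = Σ (x_i·y_{i+1} − x_{i+1}·y_i), indices taken mod 7.
Cross-terms: 19, 93, 66, 10, 58, 116, 46  ⇒  Σ = 408
Area = |Σ|/2 = 204.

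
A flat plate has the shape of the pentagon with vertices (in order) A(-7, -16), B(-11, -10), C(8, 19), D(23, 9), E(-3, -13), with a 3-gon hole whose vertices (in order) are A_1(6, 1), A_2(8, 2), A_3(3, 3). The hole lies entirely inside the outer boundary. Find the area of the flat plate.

Outer boundary:
Apply the shoelace formula: 2A = Σ (x_i·y_{i+1} − x_{i+1}·y_i), indices taken mod 5.
A→B: (-7)(-10) − (-11)(-16) = -106
B→C: (-11)(19) − (8)(-10) = -129
C→D: (8)(9) − (23)(19) = -365
D→E: (23)(-13) − (-3)(9) = -272
E→A: (-3)(-16) − (-7)(-13) = -43
Σ = -915
Area = |Σ|/2 = 457.5.
Hole:
Apply Gauss's area formula: 2A = Σ (x_i·y_{i+1} − x_{i+1}·y_i), indices taken mod 3.
Σ = (4) + (18) + (-15) = 7
Area = |Σ|/2 = 3.5.
Net area = 457.5 − 3.5 = 454.

454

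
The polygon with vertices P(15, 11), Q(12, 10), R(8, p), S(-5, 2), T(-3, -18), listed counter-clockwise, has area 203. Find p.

Write out the shoelace sum; only the two edges meeting at R involve p:
2·Area = [(12·p − 8·10) + (8·2 − (-5)·p)] + 351
       = 17·p + 287 = 406
⇒ p = 7.

7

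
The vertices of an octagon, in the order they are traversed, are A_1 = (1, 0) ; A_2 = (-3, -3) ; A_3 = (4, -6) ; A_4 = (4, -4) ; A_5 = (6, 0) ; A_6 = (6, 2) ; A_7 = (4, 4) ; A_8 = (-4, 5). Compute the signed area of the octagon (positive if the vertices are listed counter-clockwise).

Apply Gauss's area formula: 2A = Σ (x_i·y_{i+1} − x_{i+1}·y_i), indices taken mod 8.
Σ = (-3) + (30) + (8) + (24) + (12) + (16) + (36) + (-5) = 118
Signed area = Σ/2 = 59 (positive ⇒ counter-clockwise traversal).

59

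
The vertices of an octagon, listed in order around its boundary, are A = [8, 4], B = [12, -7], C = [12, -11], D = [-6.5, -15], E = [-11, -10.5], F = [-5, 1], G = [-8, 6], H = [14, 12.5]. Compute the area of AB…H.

406.875

Cross-terms: -104, -48, -251.5, -96.75, -63.5, -22, -184, -44  ⇒  Σ = -813.75
Area = |Σ|/2 = 406.875.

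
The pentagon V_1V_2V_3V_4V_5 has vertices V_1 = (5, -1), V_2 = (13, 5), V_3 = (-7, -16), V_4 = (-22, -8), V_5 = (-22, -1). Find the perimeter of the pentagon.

|V_1V_2| = √((8)² + (6)²) = √100 = 10
|V_2V_3| = √((-20)² + (-21)²) = √841 = 29
|V_3V_4| = √((-15)² + (8)²) = √289 = 17
|V_4V_5| = √((0)² + (7)²) = √49 = 7
|V_5V_1| = √((27)² + (0)²) = √729 = 27
Perimeter = 10 + 29 + 17 + 7 + 27 = 90.

90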